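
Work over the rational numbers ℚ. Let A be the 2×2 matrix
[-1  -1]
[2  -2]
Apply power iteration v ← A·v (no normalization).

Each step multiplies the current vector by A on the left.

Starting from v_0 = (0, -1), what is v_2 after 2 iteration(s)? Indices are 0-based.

v_0 = (0, -1).
v_1 = A·v_0 = (1, 2).
v_2 = A·v_1 = (-3, -2).

v_2 = (-3, -2)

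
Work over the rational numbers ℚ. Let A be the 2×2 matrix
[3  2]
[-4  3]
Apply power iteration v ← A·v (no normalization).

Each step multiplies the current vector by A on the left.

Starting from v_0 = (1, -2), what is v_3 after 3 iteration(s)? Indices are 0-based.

v_0 = (1, -2).
v_1 = A·v_0 = (-1, -10).
v_2 = A·v_1 = (-23, -26).
v_3 = A·v_2 = (-121, 14).

v_3 = (-121, 14)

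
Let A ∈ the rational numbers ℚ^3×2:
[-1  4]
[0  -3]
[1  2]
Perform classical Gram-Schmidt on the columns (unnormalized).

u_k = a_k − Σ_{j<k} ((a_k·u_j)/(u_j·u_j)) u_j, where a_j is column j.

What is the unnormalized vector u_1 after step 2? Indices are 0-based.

u_1 = (3, -3, 3)

Step 1: u_0 = a_0 = (-1, 0, 1).
Step 2: u_1 = a_1 − (-1)·u_0 = (3, -3, 3).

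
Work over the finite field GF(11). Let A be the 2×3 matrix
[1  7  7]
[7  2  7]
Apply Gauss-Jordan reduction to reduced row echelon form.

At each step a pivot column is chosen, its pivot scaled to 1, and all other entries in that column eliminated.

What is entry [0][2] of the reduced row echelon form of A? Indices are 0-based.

pivot(0,0)=1: scale R0 → (1, 7, 7)
  clear (1,0): R1 −= (7)R0 → (0, 8, 2)
pivot(1,1)=8: scale R1 → (0, 1, 3)
  clear (0,1): R0 −= (7)R1 → (1, 0, 8)

M[0][2] = 8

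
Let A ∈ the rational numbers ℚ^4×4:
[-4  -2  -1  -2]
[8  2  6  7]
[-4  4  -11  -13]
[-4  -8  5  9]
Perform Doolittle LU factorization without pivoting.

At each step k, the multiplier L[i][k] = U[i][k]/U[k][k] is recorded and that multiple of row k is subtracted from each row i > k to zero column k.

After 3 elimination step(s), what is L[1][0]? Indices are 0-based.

L[1][0] = -2

k=0: U[0][0]=-4
  eliminate (1,0): mult=-2, new row 1: (0, -2, 4, 3); set L[1][0]=-2
  eliminate (2,0): mult=1, new row 2: (0, 6, -10, -11); set L[2][0]=1
  eliminate (3,0): mult=1, new row 3: (0, -6, 6, 11); set L[3][0]=1
k=1: U[1][1]=-2
  eliminate (2,1): mult=-3, new row 2: (0, 0, 2, -2); set L[2][1]=-3
  eliminate (3,1): mult=3, new row 3: (0, 0, -6, 2); set L[3][1]=3
k=2: U[2][2]=2
  eliminate (3,2): mult=-3, new row 3: (0, 0, 0, -4); set L[3][2]=-3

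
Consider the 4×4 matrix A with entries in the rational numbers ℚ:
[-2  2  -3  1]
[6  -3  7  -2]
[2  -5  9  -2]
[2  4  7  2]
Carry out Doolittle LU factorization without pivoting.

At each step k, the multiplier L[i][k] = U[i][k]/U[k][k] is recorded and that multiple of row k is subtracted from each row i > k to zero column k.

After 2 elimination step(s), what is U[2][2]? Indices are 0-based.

U[2][2] = 4

[col 0] pivot -2
  R1 -= -3*R0 → (0, 3, -2, 1)  (L[1][0] := -3)
  R2 -= -1*R0 → (0, -3, 6, -1)  (L[2][0] := -1)
  R3 -= -1*R0 → (0, 6, 4, 3)  (L[3][0] := -1)
[col 1] pivot 3
  R2 -= -1*R1 → (0, 0, 4, 0)  (L[2][1] := -1)
  R3 -= 2*R1 → (0, 0, 8, 1)  (L[3][1] := 2)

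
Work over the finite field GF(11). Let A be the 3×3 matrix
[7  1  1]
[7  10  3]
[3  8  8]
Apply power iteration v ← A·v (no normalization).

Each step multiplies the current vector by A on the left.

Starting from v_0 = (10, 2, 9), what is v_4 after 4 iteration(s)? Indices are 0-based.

v_4 = (10, 3, 2)

v_0 = (10, 2, 9).
v_1 = A·v_0 = (4, 7, 8).
v_2 = A·v_1 = (10, 1, 0).
v_3 = A·v_2 = (5, 3, 5).
v_4 = A·v_3 = (10, 3, 2).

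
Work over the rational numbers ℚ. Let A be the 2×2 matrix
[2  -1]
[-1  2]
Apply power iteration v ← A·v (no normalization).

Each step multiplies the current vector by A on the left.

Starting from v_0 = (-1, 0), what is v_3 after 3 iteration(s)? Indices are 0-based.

v_3 = (-14, 13)

v_0 = (-1, 0).
v_1 = A·v_0 = (-2, 1).
v_2 = A·v_1 = (-5, 4).
v_3 = A·v_2 = (-14, 13).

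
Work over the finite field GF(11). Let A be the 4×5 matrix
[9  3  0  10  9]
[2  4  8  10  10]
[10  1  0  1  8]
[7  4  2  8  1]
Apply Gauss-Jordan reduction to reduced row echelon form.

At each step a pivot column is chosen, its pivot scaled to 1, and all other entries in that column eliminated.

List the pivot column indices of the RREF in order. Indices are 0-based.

pivot columns: 0, 1, 2, 3

[1] R0 /= 9  ⇒  (1, 4, 0, 6, 1)
     R1 -= 2·R0  ⇒  (0, 7, 8, 9, 8)
     R2 -= 10·R0  ⇒  (0, 5, 0, 7, 9)
     R3 -= 7·R0  ⇒  (0, 9, 2, 10, 5)
[2] R1 /= 7  ⇒  (0, 1, 9, 6, 9)
     R0 -= 4·R1  ⇒  (1, 0, 8, 4, 9)
     R2 -= 5·R1  ⇒  (0, 0, 10, 10, 8)
     R3 -= 9·R1  ⇒  (0, 0, 9, 0, 1)
[3] R2 /= 10  ⇒  (0, 0, 1, 1, 3)
     R0 -= 8·R2  ⇒  (1, 0, 0, 7, 7)
     R1 -= 9·R2  ⇒  (0, 1, 0, 8, 4)
     R3 -= 9·R2  ⇒  (0, 0, 0, 2, 7)
[4] R3 /= 2  ⇒  (0, 0, 0, 1, 9)
     R0 -= 7·R3  ⇒  (1, 0, 0, 0, 10)
     R1 -= 8·R3  ⇒  (0, 1, 0, 0, 9)
     R2 -= 1·R3  ⇒  (0, 0, 1, 0, 5)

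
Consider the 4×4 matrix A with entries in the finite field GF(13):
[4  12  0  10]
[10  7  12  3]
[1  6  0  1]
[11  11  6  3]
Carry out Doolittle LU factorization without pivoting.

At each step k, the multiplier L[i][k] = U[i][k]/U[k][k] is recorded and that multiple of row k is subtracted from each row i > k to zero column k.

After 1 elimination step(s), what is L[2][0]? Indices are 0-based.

[col 0] pivot 4
  R1 -= 9*R0 → (0, 3, 12, 4)  (L[1][0] := 9)
  R2 -= 10*R0 → (0, 3, 0, 5)  (L[2][0] := 10)
  R3 -= 6*R0 → (0, 4, 6, 8)  (L[3][0] := 6)

L[2][0] = 10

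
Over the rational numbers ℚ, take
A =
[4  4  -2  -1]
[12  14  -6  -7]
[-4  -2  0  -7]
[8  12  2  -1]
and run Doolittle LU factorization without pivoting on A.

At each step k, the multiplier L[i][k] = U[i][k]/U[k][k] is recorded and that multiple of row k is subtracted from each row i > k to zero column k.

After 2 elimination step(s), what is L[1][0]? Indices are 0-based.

Step 1: pivot at (0,0) is 4.
  row1 ← row1 − (3)·row0  ⇒  L[1][0]=3, U row1=(0, 2, 0, -4)
  row2 ← row2 − (-1)·row0  ⇒  L[2][0]=-1, U row2=(0, 2, -2, -8)
  row3 ← row3 − (2)·row0  ⇒  L[3][0]=2, U row3=(0, 4, 6, 1)
Step 2: pivot at (1,1) is 2.
  row2 ← row2 − (1)·row1  ⇒  L[2][1]=1, U row2=(0, 0, -2, -4)
  row3 ← row3 − (2)·row1  ⇒  L[3][1]=2, U row3=(0, 0, 6, 9)

L[1][0] = 3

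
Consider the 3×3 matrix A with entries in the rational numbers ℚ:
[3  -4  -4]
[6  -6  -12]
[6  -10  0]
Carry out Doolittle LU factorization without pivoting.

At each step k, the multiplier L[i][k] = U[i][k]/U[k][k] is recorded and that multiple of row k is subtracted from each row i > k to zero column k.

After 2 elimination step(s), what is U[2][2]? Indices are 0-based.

U[2][2] = 4

[col 0] pivot 3
  R1 -= 2*R0 → (0, 2, -4)  (L[1][0] := 2)
  R2 -= 2*R0 → (0, -2, 8)  (L[2][0] := 2)
[col 1] pivot 2
  R2 -= -1*R1 → (0, 0, 4)  (L[2][1] := -1)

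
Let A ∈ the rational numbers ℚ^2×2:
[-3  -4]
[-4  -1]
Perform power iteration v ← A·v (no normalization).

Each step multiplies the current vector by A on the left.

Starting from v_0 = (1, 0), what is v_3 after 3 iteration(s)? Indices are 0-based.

v_3 = (-139, -116)

v_0 = (1, 0).
v_1 = A·v_0 = (-3, -4).
v_2 = A·v_1 = (25, 16).
v_3 = A·v_2 = (-139, -116).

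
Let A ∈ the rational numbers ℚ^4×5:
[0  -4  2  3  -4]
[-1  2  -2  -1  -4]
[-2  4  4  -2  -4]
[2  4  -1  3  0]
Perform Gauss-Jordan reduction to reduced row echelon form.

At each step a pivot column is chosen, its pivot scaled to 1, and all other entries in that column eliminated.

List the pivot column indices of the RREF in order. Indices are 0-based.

pivot columns: 0, 1, 2, 3

step 1: exchange rows 0,1
step 1: normalize row 0 (÷-1) = (1, -2, 2, 1, 4)
  row 2: subtract -2×row0 = (0, 0, 8, 0, 4)
  row 3: subtract 2×row0 = (0, 8, -5, 1, -8)
step 2: normalize row 1 (÷-4) = (0, 1, -1/2, -3/4, 1)
  row 0: subtract -2×row1 = (1, 0, 1, -1/2, 6)
  row 3: subtract 8×row1 = (0, 0, -1, 7, -16)
step 3: normalize row 2 (÷8) = (0, 0, 1, 0, 1/2)
  row 0: subtract 1×row2 = (1, 0, 0, -1/2, 11/2)
  row 1: subtract -1/2×row2 = (0, 1, 0, -3/4, 5/4)
  row 3: subtract -1×row2 = (0, 0, 0, 7, -31/2)
step 4: normalize row 3 (÷7) = (0, 0, 0, 1, -31/14)
  row 0: subtract -1/2×row3 = (1, 0, 0, 0, 123/28)
  row 1: subtract -3/4×row3 = (0, 1, 0, 0, -23/56)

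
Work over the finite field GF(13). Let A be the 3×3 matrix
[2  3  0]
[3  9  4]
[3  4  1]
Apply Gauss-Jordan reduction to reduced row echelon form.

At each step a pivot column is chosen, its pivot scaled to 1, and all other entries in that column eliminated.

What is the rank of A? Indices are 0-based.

[1] R0 /= 2  ⇒  (1, 8, 0)
     R1 -= 3·R0  ⇒  (0, 11, 4)
     R2 -= 3·R0  ⇒  (0, 6, 1)
[2] R1 /= 11  ⇒  (0, 1, 11)
     R0 -= 8·R1  ⇒  (1, 0, 3)
     R2 -= 6·R1  ⇒  (0, 0, 0)
column 2 empty below row 2

rank = 2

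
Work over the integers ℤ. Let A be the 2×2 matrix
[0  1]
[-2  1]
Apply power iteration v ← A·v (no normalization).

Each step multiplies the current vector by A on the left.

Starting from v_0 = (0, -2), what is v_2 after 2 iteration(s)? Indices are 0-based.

v_0 = (0, -2).
v_1 = A·v_0 = (-2, -2).
v_2 = A·v_1 = (-2, 2).

v_2 = (-2, 2)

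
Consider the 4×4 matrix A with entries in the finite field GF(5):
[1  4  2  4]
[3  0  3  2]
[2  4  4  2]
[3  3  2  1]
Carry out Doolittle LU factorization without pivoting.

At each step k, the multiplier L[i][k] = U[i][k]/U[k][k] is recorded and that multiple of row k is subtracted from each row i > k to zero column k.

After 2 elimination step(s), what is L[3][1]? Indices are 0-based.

L[3][1] = 2

Step 1: pivot at (0,0) is 1.
  row1 ← row1 − (3)·row0  ⇒  L[1][0]=3, U row1=(0, 3, 2, 0)
  row2 ← row2 − (2)·row0  ⇒  L[2][0]=2, U row2=(0, 1, 0, 4)
  row3 ← row3 − (3)·row0  ⇒  L[3][0]=3, U row3=(0, 1, 1, 4)
Step 2: pivot at (1,1) is 3.
  row2 ← row2 − (2)·row1  ⇒  L[2][1]=2, U row2=(0, 0, 1, 4)
  row3 ← row3 − (2)·row1  ⇒  L[3][1]=2, U row3=(0, 0, 2, 4)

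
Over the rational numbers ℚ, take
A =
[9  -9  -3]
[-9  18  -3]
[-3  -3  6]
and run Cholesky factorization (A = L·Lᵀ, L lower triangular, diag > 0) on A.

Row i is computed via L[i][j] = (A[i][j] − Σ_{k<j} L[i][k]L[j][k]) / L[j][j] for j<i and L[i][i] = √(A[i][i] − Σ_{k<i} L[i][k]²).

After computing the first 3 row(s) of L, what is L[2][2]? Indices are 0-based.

Step 1: L[0][0] = √(9) = 3.
  L[1][0] = (-9) / L[0][0] = -3.
Step 2: L[1][1] = √(9) = 3.
  L[2][0] = (-3) / L[0][0] = -1.
  L[2][1] = (-6) / L[1][1] = -2.
Step 3: L[2][2] = √(1) = 1.

L[2][2] = 1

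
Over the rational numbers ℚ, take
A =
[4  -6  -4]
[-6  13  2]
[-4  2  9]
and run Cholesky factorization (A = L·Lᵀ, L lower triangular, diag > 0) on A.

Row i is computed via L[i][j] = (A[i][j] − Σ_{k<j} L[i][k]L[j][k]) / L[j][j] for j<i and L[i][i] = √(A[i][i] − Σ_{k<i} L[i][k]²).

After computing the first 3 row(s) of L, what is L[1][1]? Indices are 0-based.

Step 1: L[0][0] = √(4) = 2.
  L[1][0] = (-6) / L[0][0] = -3.
Step 2: L[1][1] = √(4) = 2.
  L[2][0] = (-4) / L[0][0] = -2.
  L[2][1] = (-4) / L[1][1] = -2.
Step 3: L[2][2] = √(1) = 1.

L[1][1] = 2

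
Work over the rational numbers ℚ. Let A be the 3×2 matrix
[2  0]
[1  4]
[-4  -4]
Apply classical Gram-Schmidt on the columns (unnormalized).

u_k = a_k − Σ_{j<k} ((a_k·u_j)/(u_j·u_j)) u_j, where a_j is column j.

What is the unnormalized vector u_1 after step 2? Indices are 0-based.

Step 1: u_0 = a_0 = (2, 1, -4).
Step 2: u_1 = a_1 − (20/21)·u_0 = (-40/21, 64/21, -4/21).

u_1 = (-40/21, 64/21, -4/21)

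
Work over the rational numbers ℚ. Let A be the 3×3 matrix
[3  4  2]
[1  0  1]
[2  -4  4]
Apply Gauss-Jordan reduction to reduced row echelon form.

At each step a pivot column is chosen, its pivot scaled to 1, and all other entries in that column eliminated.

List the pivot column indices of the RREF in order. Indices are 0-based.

pivot columns: 0, 1, 2

[1] R0 /= 3  ⇒  (1, 4/3, 2/3)
     R1 -= 1·R0  ⇒  (0, -4/3, 1/3)
     R2 -= 2·R0  ⇒  (0, -20/3, 8/3)
[2] R1 /= -4/3  ⇒  (0, 1, -1/4)
     R0 -= 4/3·R1  ⇒  (1, 0, 1)
     R2 -= -20/3·R1  ⇒  (0, 0, 1)
[3] R2 /= 1  ⇒  (0, 0, 1)
     R0 -= 1·R2  ⇒  (1, 0, 0)
     R1 -= -1/4·R2  ⇒  (0, 1, 0)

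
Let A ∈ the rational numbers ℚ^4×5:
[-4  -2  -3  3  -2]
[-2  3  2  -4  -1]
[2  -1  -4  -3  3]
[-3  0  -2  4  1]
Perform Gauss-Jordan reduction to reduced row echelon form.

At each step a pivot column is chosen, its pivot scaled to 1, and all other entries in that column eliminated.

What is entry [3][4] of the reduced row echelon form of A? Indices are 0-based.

M[3][4] = 116/301

[1] R0 /= -4  ⇒  (1, 1/2, 3/4, -3/4, 1/2)
     R1 -= -2·R0  ⇒  (0, 4, 7/2, -11/2, 0)
     R2 -= 2·R0  ⇒  (0, -2, -11/2, -3/2, 2)
     R3 -= -3·R0  ⇒  (0, 3/2, 1/4, 7/4, 5/2)
[2] R1 /= 4  ⇒  (0, 1, 7/8, -11/8, 0)
     R0 -= 1/2·R1  ⇒  (1, 0, 5/16, -1/16, 1/2)
     R2 -= -2·R1  ⇒  (0, 0, -15/4, -17/4, 2)
     R3 -= 3/2·R1  ⇒  (0, 0, -17/16, 61/16, 5/2)
[3] R2 /= -15/4  ⇒  (0, 0, 1, 17/15, -8/15)
     R0 -= 5/16·R2  ⇒  (1, 0, 0, -5/12, 2/3)
     R1 -= 7/8·R2  ⇒  (0, 1, 0, -71/30, 7/15)
     R3 -= -17/16·R2  ⇒  (0, 0, 0, 301/60, 29/15)
[4] R3 /= 301/60  ⇒  (0, 0, 0, 1, 116/301)
     R0 -= -5/12·R3  ⇒  (1, 0, 0, 0, 249/301)
     R1 -= -71/30·R3  ⇒  (0, 1, 0, 0, 415/301)
     R2 -= 17/15·R3  ⇒  (0, 0, 1, 0, -292/301)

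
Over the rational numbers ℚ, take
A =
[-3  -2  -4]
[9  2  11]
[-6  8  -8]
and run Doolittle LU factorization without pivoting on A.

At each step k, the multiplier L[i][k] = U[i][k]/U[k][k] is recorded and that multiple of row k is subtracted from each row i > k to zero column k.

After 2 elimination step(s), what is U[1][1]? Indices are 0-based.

Step 1: pivot at (0,0) is -3.
  row1 ← row1 − (-3)·row0  ⇒  L[1][0]=-3, U row1=(0, -4, -1)
  row2 ← row2 − (2)·row0  ⇒  L[2][0]=2, U row2=(0, 12, 0)
Step 2: pivot at (1,1) is -4.
  row2 ← row2 − (-3)·row1  ⇒  L[2][1]=-3, U row2=(0, 0, -3)

U[1][1] = -4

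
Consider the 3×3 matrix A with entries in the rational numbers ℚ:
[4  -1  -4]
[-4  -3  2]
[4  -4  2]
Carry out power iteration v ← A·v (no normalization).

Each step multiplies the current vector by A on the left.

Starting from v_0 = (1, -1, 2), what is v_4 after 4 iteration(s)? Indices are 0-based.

v_0 = (1, -1, 2).
v_1 = A·v_0 = (-3, 3, 12).
v_2 = A·v_1 = (-63, 27, 0).
v_3 = A·v_2 = (-279, 171, -360).
v_4 = A·v_3 = (153, -117, -2520).

v_4 = (153, -117, -2520)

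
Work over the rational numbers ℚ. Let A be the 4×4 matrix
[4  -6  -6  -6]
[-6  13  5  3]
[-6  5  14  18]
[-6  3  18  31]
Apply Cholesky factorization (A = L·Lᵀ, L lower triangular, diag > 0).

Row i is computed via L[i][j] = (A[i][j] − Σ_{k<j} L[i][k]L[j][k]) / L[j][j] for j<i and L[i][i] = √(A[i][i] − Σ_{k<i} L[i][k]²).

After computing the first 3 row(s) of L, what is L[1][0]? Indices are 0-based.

L[1][0] = -3

Step 1: L[0][0] = √(4) = 2.
  L[1][0] = (-6) / L[0][0] = -3.
Step 2: L[1][1] = √(4) = 2.
  L[2][0] = (-6) / L[0][0] = -3.
  L[2][1] = (-4) / L[1][1] = -2.
Step 3: L[2][2] = √(1) = 1.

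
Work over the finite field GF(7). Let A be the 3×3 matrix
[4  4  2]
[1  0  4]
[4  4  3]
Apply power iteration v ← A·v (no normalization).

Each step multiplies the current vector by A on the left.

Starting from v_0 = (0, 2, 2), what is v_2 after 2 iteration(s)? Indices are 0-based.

v_2 = (3, 5, 3)

v_0 = (0, 2, 2).
v_1 = A·v_0 = (5, 1, 0).
v_2 = A·v_1 = (3, 5, 3).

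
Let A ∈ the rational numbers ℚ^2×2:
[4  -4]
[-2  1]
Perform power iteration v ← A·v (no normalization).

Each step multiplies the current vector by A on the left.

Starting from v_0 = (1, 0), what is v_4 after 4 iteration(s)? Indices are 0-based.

v_4 = (776, -330)

v_0 = (1, 0).
v_1 = A·v_0 = (4, -2).
v_2 = A·v_1 = (24, -10).
v_3 = A·v_2 = (136, -58).
v_4 = A·v_3 = (776, -330).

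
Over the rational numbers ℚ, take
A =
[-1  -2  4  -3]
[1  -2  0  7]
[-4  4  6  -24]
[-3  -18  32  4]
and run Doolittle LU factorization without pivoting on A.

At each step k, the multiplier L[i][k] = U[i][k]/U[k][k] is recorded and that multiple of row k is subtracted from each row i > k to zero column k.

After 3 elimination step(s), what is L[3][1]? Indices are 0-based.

L[3][1] = 3

k=0: U[0][0]=-1
  eliminate (1,0): mult=-1, new row 1: (0, -4, 4, 4); set L[1][0]=-1
  eliminate (2,0): mult=4, new row 2: (0, 12, -10, -12); set L[2][0]=4
  eliminate (3,0): mult=3, new row 3: (0, -12, 20, 13); set L[3][0]=3
k=1: U[1][1]=-4
  eliminate (2,1): mult=-3, new row 2: (0, 0, 2, 0); set L[2][1]=-3
  eliminate (3,1): mult=3, new row 3: (0, 0, 8, 1); set L[3][1]=3
k=2: U[2][2]=2
  eliminate (3,2): mult=4, new row 3: (0, 0, 0, 1); set L[3][2]=4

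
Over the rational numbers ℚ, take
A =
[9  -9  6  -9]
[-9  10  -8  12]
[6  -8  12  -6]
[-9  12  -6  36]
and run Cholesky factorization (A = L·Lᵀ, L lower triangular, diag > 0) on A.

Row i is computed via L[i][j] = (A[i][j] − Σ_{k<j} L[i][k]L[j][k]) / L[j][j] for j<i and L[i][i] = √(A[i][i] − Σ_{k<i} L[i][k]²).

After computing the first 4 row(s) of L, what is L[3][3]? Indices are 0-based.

L[3][3] = 3

Step 1: L[0][0] = √(9) = 3.
  L[1][0] = (-9) / L[0][0] = -3.
Step 2: L[1][1] = √(1) = 1.
  L[2][0] = (6) / L[0][0] = 2.
  L[2][1] = (-2) / L[1][1] = -2.
Step 3: L[2][2] = √(4) = 2.
  L[3][0] = (-9) / L[0][0] = -3.
  L[3][1] = (3) / L[1][1] = 3.
  L[3][2] = (6) / L[2][2] = 3.
Step 4: L[3][3] = √(9) = 3.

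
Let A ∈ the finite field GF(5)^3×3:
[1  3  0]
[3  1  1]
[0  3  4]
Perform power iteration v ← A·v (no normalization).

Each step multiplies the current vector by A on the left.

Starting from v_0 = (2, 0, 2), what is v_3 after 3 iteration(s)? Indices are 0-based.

v_3 = (2, 1, 0)

v_0 = (2, 0, 2).
v_1 = A·v_0 = (2, 3, 3).
v_2 = A·v_1 = (1, 2, 1).
v_3 = A·v_2 = (2, 1, 0).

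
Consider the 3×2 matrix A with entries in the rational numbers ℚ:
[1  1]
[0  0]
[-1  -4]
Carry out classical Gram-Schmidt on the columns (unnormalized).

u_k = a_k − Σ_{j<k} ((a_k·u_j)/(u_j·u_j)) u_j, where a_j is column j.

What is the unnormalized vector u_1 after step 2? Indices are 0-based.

u_1 = (-3/2, 0, -3/2)

Step 1: u_0 = a_0 = (1, 0, -1).
Step 2: u_1 = a_1 − (5/2)·u_0 = (-3/2, 0, -3/2).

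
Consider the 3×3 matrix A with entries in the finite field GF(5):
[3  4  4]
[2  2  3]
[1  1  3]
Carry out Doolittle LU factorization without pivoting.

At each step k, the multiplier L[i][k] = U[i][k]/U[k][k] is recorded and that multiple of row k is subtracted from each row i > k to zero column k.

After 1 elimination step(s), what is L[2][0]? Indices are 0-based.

L[2][0] = 2

[col 0] pivot 3
  R1 -= 4*R0 → (0, 1, 2)  (L[1][0] := 4)
  R2 -= 2*R0 → (0, 3, 0)  (L[2][0] := 2)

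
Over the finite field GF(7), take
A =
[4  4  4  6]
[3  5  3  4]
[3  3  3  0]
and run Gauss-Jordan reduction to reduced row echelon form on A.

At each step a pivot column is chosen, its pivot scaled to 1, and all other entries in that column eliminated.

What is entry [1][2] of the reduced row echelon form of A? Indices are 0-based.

M[1][2] = 0

[1] R0 /= 4  ⇒  (1, 1, 1, 5)
     R1 -= 3·R0  ⇒  (0, 2, 0, 3)
     R2 -= 3·R0  ⇒  (0, 0, 0, 6)
[2] R1 /= 2  ⇒  (0, 1, 0, 5)
     R0 -= 1·R1  ⇒  (1, 0, 1, 0)
column 2 empty below row 2
[3] R2 /= 6  ⇒  (0, 0, 0, 1)
     R1 -= 5·R2  ⇒  (0, 1, 0, 0)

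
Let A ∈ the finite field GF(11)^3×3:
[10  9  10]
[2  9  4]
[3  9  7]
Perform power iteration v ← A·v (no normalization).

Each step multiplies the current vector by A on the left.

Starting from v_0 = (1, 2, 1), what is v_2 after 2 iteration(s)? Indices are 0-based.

v_0 = (1, 2, 1).
v_1 = A·v_0 = (5, 2, 6).
v_2 = A·v_1 = (7, 8, 9).

v_2 = (7, 8, 9)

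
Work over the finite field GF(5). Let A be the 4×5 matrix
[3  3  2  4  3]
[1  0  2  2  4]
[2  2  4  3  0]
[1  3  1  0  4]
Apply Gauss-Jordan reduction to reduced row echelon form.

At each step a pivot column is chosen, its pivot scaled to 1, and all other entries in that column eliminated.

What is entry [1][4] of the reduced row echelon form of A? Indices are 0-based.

M[1][4] = 1

step 1: normalize row 0 (÷3) = (1, 1, 4, 3, 1)
  row 1: subtract 1×row0 = (0, 4, 3, 4, 3)
  row 2: subtract 2×row0 = (0, 0, 1, 2, 3)
  row 3: subtract 1×row0 = (0, 2, 2, 2, 3)
step 2: normalize row 1 (÷4) = (0, 1, 2, 1, 2)
  row 0: subtract 1×row1 = (1, 0, 2, 2, 4)
  row 3: subtract 2×row1 = (0, 0, 3, 0, 4)
step 3: normalize row 2 (÷1) = (0, 0, 1, 2, 3)
  row 0: subtract 2×row2 = (1, 0, 0, 3, 3)
  row 1: subtract 2×row2 = (0, 1, 0, 2, 1)
  row 3: subtract 3×row2 = (0, 0, 0, 4, 0)
step 4: normalize row 3 (÷4) = (0, 0, 0, 1, 0)
  row 0: subtract 3×row3 = (1, 0, 0, 0, 3)
  row 1: subtract 2×row3 = (0, 1, 0, 0, 1)
  row 2: subtract 2×row3 = (0, 0, 1, 0, 3)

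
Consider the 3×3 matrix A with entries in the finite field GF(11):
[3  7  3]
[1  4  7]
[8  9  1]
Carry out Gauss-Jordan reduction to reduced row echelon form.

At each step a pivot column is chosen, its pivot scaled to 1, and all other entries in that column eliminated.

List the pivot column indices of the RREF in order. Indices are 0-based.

pivot(0,0)=3: scale R0 → (1, 6, 1)
  clear (1,0): R1 −= (1)R0 → (0, 9, 6)
  clear (2,0): R2 −= (8)R0 → (0, 5, 4)
pivot(1,1)=9: scale R1 → (0, 1, 8)
  clear (0,1): R0 −= (6)R1 → (1, 0, 8)
  clear (2,1): R2 −= (5)R1 → (0, 0, 8)
pivot(2,2)=8: scale R2 → (0, 0, 1)
  clear (0,2): R0 −= (8)R2 → (1, 0, 0)
  clear (1,2): R1 −= (8)R2 → (0, 1, 0)

pivot columns: 0, 1, 2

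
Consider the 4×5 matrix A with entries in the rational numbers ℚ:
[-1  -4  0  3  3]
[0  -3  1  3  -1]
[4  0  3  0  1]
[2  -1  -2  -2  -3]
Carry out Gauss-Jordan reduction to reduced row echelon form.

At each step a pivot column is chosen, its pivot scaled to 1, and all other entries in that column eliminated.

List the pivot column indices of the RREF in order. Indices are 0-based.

step 1: normalize row 0 (÷-1) = (1, 4, 0, -3, -3)
  row 2: subtract 4×row0 = (0, -16, 3, 12, 13)
  row 3: subtract 2×row0 = (0, -9, -2, 4, 3)
step 2: normalize row 1 (÷-3) = (0, 1, -1/3, -1, 1/3)
  row 0: subtract 4×row1 = (1, 0, 4/3, 1, -13/3)
  row 2: subtract -16×row1 = (0, 0, -7/3, -4, 55/3)
  row 3: subtract -9×row1 = (0, 0, -5, -5, 6)
step 3: normalize row 2 (÷-7/3) = (0, 0, 1, 12/7, -55/7)
  row 0: subtract 4/3×row2 = (1, 0, 0, -9/7, 43/7)
  row 1: subtract -1/3×row2 = (0, 1, 0, -3/7, -16/7)
  row 3: subtract -5×row2 = (0, 0, 0, 25/7, -233/7)
step 4: normalize row 3 (÷25/7) = (0, 0, 0, 1, -233/25)
  row 0: subtract -9/7×row3 = (1, 0, 0, 0, -146/25)
  row 1: subtract -3/7×row3 = (0, 1, 0, 0, -157/25)
  row 2: subtract 12/7×row3 = (0, 0, 1, 0, 203/25)

pivot columns: 0, 1, 2, 3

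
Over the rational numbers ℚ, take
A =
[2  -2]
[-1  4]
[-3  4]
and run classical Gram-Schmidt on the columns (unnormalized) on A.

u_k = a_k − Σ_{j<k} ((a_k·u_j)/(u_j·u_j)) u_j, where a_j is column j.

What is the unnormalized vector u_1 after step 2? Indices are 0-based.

Step 1: u_0 = a_0 = (2, -1, -3).
Step 2: u_1 = a_1 − (-10/7)·u_0 = (6/7, 18/7, -2/7).

u_1 = (6/7, 18/7, -2/7)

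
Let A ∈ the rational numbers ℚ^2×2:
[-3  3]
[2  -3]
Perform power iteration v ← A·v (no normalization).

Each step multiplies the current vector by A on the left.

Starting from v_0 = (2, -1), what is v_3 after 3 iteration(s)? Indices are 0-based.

v_0 = (2, -1).
v_1 = A·v_0 = (-9, 7).
v_2 = A·v_1 = (48, -39).
v_3 = A·v_2 = (-261, 213).

v_3 = (-261, 213)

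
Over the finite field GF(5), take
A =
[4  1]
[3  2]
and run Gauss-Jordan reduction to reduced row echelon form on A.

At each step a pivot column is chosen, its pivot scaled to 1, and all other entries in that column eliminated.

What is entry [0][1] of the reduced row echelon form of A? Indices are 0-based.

M[0][1] = 4

pivot(0,0)=4: scale R0 → (1, 4)
  clear (1,0): R1 −= (3)R0 → (0, 0)
col 1: no nonzero at/below row 1; advance.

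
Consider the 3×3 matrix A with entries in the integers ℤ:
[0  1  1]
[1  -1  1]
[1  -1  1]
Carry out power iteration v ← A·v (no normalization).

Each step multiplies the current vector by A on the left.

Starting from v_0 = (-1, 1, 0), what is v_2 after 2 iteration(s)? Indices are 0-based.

v_2 = (-4, 1, 1)

v_0 = (-1, 1, 0).
v_1 = A·v_0 = (1, -2, -2).
v_2 = A·v_1 = (-4, 1, 1).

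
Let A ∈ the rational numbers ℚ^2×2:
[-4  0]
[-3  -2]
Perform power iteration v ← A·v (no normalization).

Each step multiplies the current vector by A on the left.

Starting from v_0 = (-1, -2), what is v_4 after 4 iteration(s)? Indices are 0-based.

v_0 = (-1, -2).
v_1 = A·v_0 = (4, 7).
v_2 = A·v_1 = (-16, -26).
v_3 = A·v_2 = (64, 100).
v_4 = A·v_3 = (-256, -392).

v_4 = (-256, -392)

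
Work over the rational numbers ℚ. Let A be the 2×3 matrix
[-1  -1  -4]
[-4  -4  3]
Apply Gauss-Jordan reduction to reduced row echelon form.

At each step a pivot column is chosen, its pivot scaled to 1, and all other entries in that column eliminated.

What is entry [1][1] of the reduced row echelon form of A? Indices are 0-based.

M[1][1] = 0

pivot(0,0)=-1: scale R0 → (1, 1, 4)
  clear (1,0): R1 −= (-4)R0 → (0, 0, 19)
col 1: no nonzero at/below row 1; advance.
pivot(1,2)=19: scale R1 → (0, 0, 1)
  clear (0,2): R0 −= (4)R1 → (1, 1, 0)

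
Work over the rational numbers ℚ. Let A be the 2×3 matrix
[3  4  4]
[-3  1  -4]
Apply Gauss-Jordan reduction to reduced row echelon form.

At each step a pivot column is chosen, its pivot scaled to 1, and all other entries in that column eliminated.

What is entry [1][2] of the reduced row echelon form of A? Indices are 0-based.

pivot(0,0)=3: scale R0 → (1, 4/3, 4/3)
  clear (1,0): R1 −= (-3)R0 → (0, 5, 0)
pivot(1,1)=5: scale R1 → (0, 1, 0)
  clear (0,1): R0 −= (4/3)R1 → (1, 0, 4/3)

M[1][2] = 0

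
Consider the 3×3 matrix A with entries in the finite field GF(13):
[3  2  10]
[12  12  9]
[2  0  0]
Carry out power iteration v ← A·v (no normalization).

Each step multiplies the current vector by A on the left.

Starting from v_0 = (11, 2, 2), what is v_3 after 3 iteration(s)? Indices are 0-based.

v_0 = (11, 2, 2).
v_1 = A·v_0 = (5, 5, 9).
v_2 = A·v_1 = (11, 6, 10).
v_3 = A·v_2 = (2, 8, 9).

v_3 = (2, 8, 9)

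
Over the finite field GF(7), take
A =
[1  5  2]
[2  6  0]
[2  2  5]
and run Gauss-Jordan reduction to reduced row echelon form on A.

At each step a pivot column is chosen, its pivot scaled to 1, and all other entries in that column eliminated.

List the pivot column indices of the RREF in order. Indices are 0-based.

step 1: normalize row 0 (÷1) = (1, 5, 2)
  row 1: subtract 2×row0 = (0, 3, 3)
  row 2: subtract 2×row0 = (0, 6, 1)
step 2: normalize row 1 (÷3) = (0, 1, 1)
  row 0: subtract 5×row1 = (1, 0, 4)
  row 2: subtract 6×row1 = (0, 0, 2)
step 3: normalize row 2 (÷2) = (0, 0, 1)
  row 0: subtract 4×row2 = (1, 0, 0)
  row 1: subtract 1×row2 = (0, 1, 0)

pivot columns: 0, 1, 2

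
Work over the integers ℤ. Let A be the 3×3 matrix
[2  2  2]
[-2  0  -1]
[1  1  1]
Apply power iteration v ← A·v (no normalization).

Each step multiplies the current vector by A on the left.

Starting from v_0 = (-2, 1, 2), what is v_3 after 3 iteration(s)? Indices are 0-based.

v_0 = (-2, 1, 2).
v_1 = A·v_0 = (2, 2, 1).
v_2 = A·v_1 = (10, -5, 5).
v_3 = A·v_2 = (20, -25, 10).

v_3 = (20, -25, 10)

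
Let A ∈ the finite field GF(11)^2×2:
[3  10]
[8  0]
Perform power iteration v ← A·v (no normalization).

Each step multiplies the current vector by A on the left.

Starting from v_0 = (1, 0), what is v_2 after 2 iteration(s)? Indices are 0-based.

v_2 = (1, 2)

v_0 = (1, 0).
v_1 = A·v_0 = (3, 8).
v_2 = A·v_1 = (1, 2).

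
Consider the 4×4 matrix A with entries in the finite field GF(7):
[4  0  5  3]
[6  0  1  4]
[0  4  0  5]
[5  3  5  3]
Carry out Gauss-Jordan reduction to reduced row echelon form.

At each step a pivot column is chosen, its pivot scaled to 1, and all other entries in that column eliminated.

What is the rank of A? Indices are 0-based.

rank = 4

pivot(0,0)=4: scale R0 → (1, 0, 3, 6)
  clear (1,0): R1 −= (6)R0 → (0, 0, 4, 3)
  clear (3,0): R3 −= (5)R0 → (0, 3, 4, 1)
pivot(1,1): swap R1↔R2
pivot(1,1)=4: scale R1 → (0, 1, 0, 3)
  clear (3,1): R3 −= (3)R1 → (0, 0, 4, 6)
pivot(2,2)=4: scale R2 → (0, 0, 1, 6)
  clear (0,2): R0 −= (3)R2 → (1, 0, 0, 2)
  clear (3,2): R3 −= (4)R2 → (0, 0, 0, 3)
pivot(3,3)=3: scale R3 → (0, 0, 0, 1)
  clear (0,3): R0 −= (2)R3 → (1, 0, 0, 0)
  clear (1,3): R1 −= (3)R3 → (0, 1, 0, 0)
  clear (2,3): R2 −= (6)R3 → (0, 0, 1, 0)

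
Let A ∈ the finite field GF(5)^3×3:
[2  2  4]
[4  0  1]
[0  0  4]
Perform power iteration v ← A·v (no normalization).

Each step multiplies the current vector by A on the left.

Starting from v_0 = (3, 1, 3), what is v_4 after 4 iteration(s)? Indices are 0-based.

v_4 = (2, 0, 3)

v_0 = (3, 1, 3).
v_1 = A·v_0 = (0, 0, 2).
v_2 = A·v_1 = (3, 2, 3).
v_3 = A·v_2 = (2, 0, 2).
v_4 = A·v_3 = (2, 0, 3).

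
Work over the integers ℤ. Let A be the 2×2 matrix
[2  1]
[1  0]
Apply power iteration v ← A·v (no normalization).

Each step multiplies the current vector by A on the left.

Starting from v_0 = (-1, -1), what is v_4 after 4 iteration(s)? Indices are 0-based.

v_0 = (-1, -1).
v_1 = A·v_0 = (-3, -1).
v_2 = A·v_1 = (-7, -3).
v_3 = A·v_2 = (-17, -7).
v_4 = A·v_3 = (-41, -17).

v_4 = (-41, -17)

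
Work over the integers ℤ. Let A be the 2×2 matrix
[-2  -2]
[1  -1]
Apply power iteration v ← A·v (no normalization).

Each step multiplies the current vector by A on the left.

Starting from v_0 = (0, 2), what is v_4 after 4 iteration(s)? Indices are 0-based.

v_4 = (12, -34)

v_0 = (0, 2).
v_1 = A·v_0 = (-4, -2).
v_2 = A·v_1 = (12, -2).
v_3 = A·v_2 = (-20, 14).
v_4 = A·v_3 = (12, -34).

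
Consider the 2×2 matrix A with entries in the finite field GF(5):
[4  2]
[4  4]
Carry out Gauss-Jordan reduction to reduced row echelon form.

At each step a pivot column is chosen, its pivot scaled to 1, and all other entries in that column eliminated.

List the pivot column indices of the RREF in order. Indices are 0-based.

pivot columns: 0, 1

pivot(0,0)=4: scale R0 → (1, 3)
  clear (1,0): R1 −= (4)R0 → (0, 2)
pivot(1,1)=2: scale R1 → (0, 1)
  clear (0,1): R0 −= (3)R1 → (1, 0)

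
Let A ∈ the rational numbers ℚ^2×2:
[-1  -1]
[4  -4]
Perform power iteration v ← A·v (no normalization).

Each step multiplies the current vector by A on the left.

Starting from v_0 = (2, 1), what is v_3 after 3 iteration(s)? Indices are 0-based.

v_3 = (29, 108)

v_0 = (2, 1).
v_1 = A·v_0 = (-3, 4).
v_2 = A·v_1 = (-1, -28).
v_3 = A·v_2 = (29, 108).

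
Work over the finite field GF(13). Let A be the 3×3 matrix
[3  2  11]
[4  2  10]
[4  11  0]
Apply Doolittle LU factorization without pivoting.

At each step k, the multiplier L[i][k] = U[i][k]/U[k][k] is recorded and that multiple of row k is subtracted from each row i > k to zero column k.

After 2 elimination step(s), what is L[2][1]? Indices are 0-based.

k=0: U[0][0]=3
  eliminate (1,0): mult=10, new row 1: (0, 8, 4); set L[1][0]=10
  eliminate (2,0): mult=10, new row 2: (0, 4, 7); set L[2][0]=10
k=1: U[1][1]=8
  eliminate (2,1): mult=7, new row 2: (0, 0, 5); set L[2][1]=7

L[2][1] = 7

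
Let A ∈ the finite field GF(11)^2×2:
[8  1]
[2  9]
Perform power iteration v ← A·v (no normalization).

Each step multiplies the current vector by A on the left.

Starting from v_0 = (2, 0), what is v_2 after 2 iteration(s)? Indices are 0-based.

v_2 = (0, 2)

v_0 = (2, 0).
v_1 = A·v_0 = (5, 4).
v_2 = A·v_1 = (0, 2).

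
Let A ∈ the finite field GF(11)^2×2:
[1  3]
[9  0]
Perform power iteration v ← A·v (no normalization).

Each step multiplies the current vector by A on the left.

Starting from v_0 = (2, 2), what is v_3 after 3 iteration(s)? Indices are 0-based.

v_0 = (2, 2).
v_1 = A·v_0 = (8, 7).
v_2 = A·v_1 = (7, 6).
v_3 = A·v_2 = (3, 8).

v_3 = (3, 8)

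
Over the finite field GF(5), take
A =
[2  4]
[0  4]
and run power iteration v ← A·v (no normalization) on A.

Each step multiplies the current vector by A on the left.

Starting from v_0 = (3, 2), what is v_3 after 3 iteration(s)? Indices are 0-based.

v_0 = (3, 2).
v_1 = A·v_0 = (4, 3).
v_2 = A·v_1 = (0, 2).
v_3 = A·v_2 = (3, 3).

v_3 = (3, 3)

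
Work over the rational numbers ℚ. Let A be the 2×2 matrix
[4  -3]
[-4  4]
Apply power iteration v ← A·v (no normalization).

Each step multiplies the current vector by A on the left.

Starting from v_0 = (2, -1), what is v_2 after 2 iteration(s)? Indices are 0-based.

v_0 = (2, -1).
v_1 = A·v_0 = (11, -12).
v_2 = A·v_1 = (80, -92).

v_2 = (80, -92)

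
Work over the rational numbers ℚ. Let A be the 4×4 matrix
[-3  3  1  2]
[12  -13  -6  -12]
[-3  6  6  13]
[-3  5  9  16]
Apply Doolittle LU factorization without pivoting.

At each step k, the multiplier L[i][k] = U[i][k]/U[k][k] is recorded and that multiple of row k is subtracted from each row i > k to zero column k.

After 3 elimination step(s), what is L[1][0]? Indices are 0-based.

Step 1: pivot at (0,0) is -3.
  row1 ← row1 − (-4)·row0  ⇒  L[1][0]=-4, U row1=(0, -1, -2, -4)
  row2 ← row2 − (1)·row0  ⇒  L[2][0]=1, U row2=(0, 3, 5, 11)
  row3 ← row3 − (1)·row0  ⇒  L[3][0]=1, U row3=(0, 2, 8, 14)
Step 2: pivot at (1,1) is -1.
  row2 ← row2 − (-3)·row1  ⇒  L[2][1]=-3, U row2=(0, 0, -1, -1)
  row3 ← row3 − (-2)·row1  ⇒  L[3][1]=-2, U row3=(0, 0, 4, 6)
Step 3: pivot at (2,2) is -1.
  row3 ← row3 − (-4)·row2  ⇒  L[3][2]=-4, U row3=(0, 0, 0, 2)

L[1][0] = -4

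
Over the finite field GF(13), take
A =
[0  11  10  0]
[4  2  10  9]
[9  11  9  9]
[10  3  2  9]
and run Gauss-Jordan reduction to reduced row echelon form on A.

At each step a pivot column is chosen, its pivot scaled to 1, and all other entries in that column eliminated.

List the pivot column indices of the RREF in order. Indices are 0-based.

pivot columns: 0, 1, 2, 3

step 1: exchange rows 0,1
step 1: normalize row 0 (÷4) = (1, 7, 9, 12)
  row 2: subtract 9×row0 = (0, 0, 6, 5)
  row 3: subtract 10×row0 = (0, 11, 3, 6)
step 2: normalize row 1 (÷11) = (0, 1, 8, 0)
  row 0: subtract 7×row1 = (1, 0, 5, 12)
  row 3: subtract 11×row1 = (0, 0, 6, 6)
step 3: normalize row 2 (÷6) = (0, 0, 1, 3)
  row 0: subtract 5×row2 = (1, 0, 0, 10)
  row 1: subtract 8×row2 = (0, 1, 0, 2)
  row 3: subtract 6×row2 = (0, 0, 0, 1)
step 4: normalize row 3 (÷1) = (0, 0, 0, 1)
  row 0: subtract 10×row3 = (1, 0, 0, 0)
  row 1: subtract 2×row3 = (0, 1, 0, 0)
  row 2: subtract 3×row3 = (0, 0, 1, 0)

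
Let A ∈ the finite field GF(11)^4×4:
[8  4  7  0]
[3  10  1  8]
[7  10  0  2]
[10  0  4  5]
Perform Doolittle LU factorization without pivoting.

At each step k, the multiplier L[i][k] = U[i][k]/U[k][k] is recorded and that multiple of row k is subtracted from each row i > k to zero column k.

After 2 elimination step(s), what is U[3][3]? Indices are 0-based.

U[3][3] = 0

[col 0] pivot 8
  R1 -= 10*R0 → (0, 3, 8, 8)  (L[1][0] := 10)
  R2 -= 5*R0 → (0, 1, 9, 2)  (L[2][0] := 5)
  R3 -= 4*R0 → (0, 6, 9, 5)  (L[3][0] := 4)
[col 1] pivot 3
  R2 -= 4*R1 → (0, 0, 10, 3)  (L[2][1] := 4)
  R3 -= 2*R1 → (0, 0, 4, 0)  (L[3][1] := 2)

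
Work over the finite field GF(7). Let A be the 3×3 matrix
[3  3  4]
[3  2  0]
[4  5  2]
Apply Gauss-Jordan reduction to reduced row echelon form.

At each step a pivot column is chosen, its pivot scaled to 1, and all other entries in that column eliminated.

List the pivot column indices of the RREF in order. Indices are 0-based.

pivot columns: 0, 1, 2

pivot(0,0)=3: scale R0 → (1, 1, 6)
  clear (1,0): R1 −= (3)R0 → (0, 6, 3)
  clear (2,0): R2 −= (4)R0 → (0, 1, 6)
pivot(1,1)=6: scale R1 → (0, 1, 4)
  clear (0,1): R0 −= (1)R1 → (1, 0, 2)
  clear (2,1): R2 −= (1)R1 → (0, 0, 2)
pivot(2,2)=2: scale R2 → (0, 0, 1)
  clear (0,2): R0 −= (2)R2 → (1, 0, 0)
  clear (1,2): R1 −= (4)R2 → (0, 1, 0)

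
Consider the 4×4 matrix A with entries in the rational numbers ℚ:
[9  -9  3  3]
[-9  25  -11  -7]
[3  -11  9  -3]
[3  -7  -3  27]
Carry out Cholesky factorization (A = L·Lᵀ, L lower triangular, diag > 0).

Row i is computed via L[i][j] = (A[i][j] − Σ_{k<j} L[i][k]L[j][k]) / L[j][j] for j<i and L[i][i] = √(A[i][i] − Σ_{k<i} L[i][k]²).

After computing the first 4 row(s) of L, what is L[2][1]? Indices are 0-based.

L[2][1] = -2

Step 1: L[0][0] = √(9) = 3.
  L[1][0] = (-9) / L[0][0] = -3.
Step 2: L[1][1] = √(16) = 4.
  L[2][0] = (3) / L[0][0] = 1.
  L[2][1] = (-8) / L[1][1] = -2.
Step 3: L[2][2] = √(4) = 2.
  L[3][0] = (3) / L[0][0] = 1.
  L[3][1] = (-4) / L[1][1] = -1.
  L[3][2] = (-6) / L[2][2] = -3.
Step 4: L[3][3] = √(16) = 4.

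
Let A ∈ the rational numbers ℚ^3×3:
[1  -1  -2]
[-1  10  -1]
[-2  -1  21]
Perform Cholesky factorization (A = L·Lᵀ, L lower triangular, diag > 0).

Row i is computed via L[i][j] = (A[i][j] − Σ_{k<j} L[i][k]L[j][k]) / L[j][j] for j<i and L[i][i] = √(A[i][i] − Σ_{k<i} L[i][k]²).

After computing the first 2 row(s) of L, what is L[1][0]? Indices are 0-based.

Step 1: L[0][0] = √(1) = 1.
  L[1][0] = (-1) / L[0][0] = -1.
Step 2: L[1][1] = √(9) = 3.

L[1][0] = -1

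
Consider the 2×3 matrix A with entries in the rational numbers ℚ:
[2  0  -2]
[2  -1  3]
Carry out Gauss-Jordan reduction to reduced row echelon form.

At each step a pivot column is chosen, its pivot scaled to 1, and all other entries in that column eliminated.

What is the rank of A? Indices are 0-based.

rank = 2

step 1: normalize row 0 (÷2) = (1, 0, -1)
  row 1: subtract 2×row0 = (0, -1, 5)
step 2: normalize row 1 (÷-1) = (0, 1, -5)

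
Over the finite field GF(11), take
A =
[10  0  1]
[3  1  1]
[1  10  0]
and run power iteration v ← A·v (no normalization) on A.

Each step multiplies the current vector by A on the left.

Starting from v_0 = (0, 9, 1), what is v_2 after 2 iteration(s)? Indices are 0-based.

v_0 = (0, 9, 1).
v_1 = A·v_0 = (1, 10, 2).
v_2 = A·v_1 = (1, 4, 2).

v_2 = (1, 4, 2)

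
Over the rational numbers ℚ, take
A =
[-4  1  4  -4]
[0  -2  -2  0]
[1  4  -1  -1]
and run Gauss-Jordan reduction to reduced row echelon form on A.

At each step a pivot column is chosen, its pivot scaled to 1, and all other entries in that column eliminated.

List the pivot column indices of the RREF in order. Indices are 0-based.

step 1: normalize row 0 (÷-4) = (1, -1/4, -1, 1)
  row 2: subtract 1×row0 = (0, 17/4, 0, -2)
step 2: normalize row 1 (÷-2) = (0, 1, 1, 0)
  row 0: subtract -1/4×row1 = (1, 0, -3/4, 1)
  row 2: subtract 17/4×row1 = (0, 0, -17/4, -2)
step 3: normalize row 2 (÷-17/4) = (0, 0, 1, 8/17)
  row 0: subtract -3/4×row2 = (1, 0, 0, 23/17)
  row 1: subtract 1×row2 = (0, 1, 0, -8/17)

pivot columns: 0, 1, 2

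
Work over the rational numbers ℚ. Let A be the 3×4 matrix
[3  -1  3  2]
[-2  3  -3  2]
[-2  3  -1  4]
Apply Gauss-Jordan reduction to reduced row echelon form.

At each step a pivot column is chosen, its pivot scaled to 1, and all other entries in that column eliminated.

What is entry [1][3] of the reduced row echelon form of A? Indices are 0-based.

pivot(0,0)=3: scale R0 → (1, -1/3, 1, 2/3)
  clear (1,0): R1 −= (-2)R0 → (0, 7/3, -1, 10/3)
  clear (2,0): R2 −= (-2)R0 → (0, 7/3, 1, 16/3)
pivot(1,1)=7/3: scale R1 → (0, 1, -3/7, 10/7)
  clear (0,1): R0 −= (-1/3)R1 → (1, 0, 6/7, 8/7)
  clear (2,1): R2 −= (7/3)R1 → (0, 0, 2, 2)
pivot(2,2)=2: scale R2 → (0, 0, 1, 1)
  clear (0,2): R0 −= (6/7)R2 → (1, 0, 0, 2/7)
  clear (1,2): R1 −= (-3/7)R2 → (0, 1, 0, 13/7)

M[1][3] = 13/7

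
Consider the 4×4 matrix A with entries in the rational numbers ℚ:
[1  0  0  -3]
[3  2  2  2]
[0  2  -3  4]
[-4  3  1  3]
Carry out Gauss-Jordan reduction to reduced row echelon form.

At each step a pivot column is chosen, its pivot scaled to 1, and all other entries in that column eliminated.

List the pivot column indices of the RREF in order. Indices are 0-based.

pivot columns: 0, 1, 2, 3

step 1: normalize row 0 (÷1) = (1, 0, 0, -3)
  row 1: subtract 3×row0 = (0, 2, 2, 11)
  row 3: subtract -4×row0 = (0, 3, 1, -9)
step 2: normalize row 1 (÷2) = (0, 1, 1, 11/2)
  row 2: subtract 2×row1 = (0, 0, -5, -7)
  row 3: subtract 3×row1 = (0, 0, -2, -51/2)
step 3: normalize row 2 (÷-5) = (0, 0, 1, 7/5)
  row 1: subtract 1×row2 = (0, 1, 0, 41/10)
  row 3: subtract -2×row2 = (0, 0, 0, -227/10)
step 4: normalize row 3 (÷-227/10) = (0, 0, 0, 1)
  row 0: subtract -3×row3 = (1, 0, 0, 0)
  row 1: subtract 41/10×row3 = (0, 1, 0, 0)
  row 2: subtract 7/5×row3 = (0, 0, 1, 0)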